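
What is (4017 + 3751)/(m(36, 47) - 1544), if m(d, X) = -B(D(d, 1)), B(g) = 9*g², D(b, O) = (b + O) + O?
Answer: -1942/3635 ≈ -0.53425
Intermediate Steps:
D(b, O) = b + 2*O (D(b, O) = (O + b) + O = b + 2*O)
m(d, X) = -9*(2 + d)² (m(d, X) = -9*(d + 2*1)² = -9*(d + 2)² = -9*(2 + d)²)
(4017 + 3751)/(m(36, 47) - 1544) = (4017 + 3751)/(-9*(2 + 36)² - 1544) = 7768/(-9*38² - 1544) = 7768/(-9*1444 - 1544) = 7768/(-12996 - 1544) = 7768/(-14540) = 7768*(-1/14540) = -1942/3635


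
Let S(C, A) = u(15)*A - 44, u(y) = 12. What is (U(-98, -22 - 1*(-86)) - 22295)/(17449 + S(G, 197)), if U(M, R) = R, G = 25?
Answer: -22231/19769 ≈ -1.1245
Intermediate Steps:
S(C, A) = -44 + 12*A (S(C, A) = 12*A - 44 = -44 + 12*A)
(U(-98, -22 - 1*(-86)) - 22295)/(17449 + S(G, 197)) = ((-22 - 1*(-86)) - 22295)/(17449 + (-44 + 12*197)) = ((-22 + 86) - 22295)/(17449 + (-44 + 2364)) = (64 - 22295)/(17449 + 2320) = -22231/19769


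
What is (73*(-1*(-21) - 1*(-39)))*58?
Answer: 254040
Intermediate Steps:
(73*(-1*(-21) - 1*(-39)))*58 = (73*(21 + 39))*58 = (73*60)*58 = 4380*58 = 254040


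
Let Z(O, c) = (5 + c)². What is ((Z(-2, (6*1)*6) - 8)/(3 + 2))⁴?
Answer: 7834003547041/625 ≈ 1.2534e+10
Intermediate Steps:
((Z(-2, (6*1)*6) - 8)/(3 + 2))⁴ = (((5 + (6*1)*6)² - 8)/(3 + 2))⁴ = (((5 + 6*6)² - 8)/5)⁴ = (((5 + 36)² - 8)*(⅕))⁴ = ((41² - 8)*(⅕))⁴ = ((1681 - 8)*(⅕))⁴ = (1673*(⅕))⁴ = (1673/5)⁴ = 7834003547041/625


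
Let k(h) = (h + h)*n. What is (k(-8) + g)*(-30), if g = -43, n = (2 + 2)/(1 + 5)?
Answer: 1610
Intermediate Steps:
n = ⅔ (n = 4/6 = 4*(⅙) = ⅔ ≈ 0.66667)
k(h) = 4*h/3 (k(h) = (h + h)*(⅔) = (2*h)*(⅔) = 4*h/3)
(k(-8) + g)*(-30) = ((4/3)*(-8) - 43)*(-30) = (-32/3 - 43)*(-30) = -161/3*(-30) = 1610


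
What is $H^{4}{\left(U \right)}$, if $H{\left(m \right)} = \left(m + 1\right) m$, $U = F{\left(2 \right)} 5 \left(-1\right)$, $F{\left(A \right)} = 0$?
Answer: $0$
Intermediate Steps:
$U = 0$ ($U = 0 \cdot 5 \left(-1\right) = 0 \left(-1\right) = 0$)
$H{\left(m \right)} = m \left(1 + m\right)$ ($H{\left(m \right)} = \left(1 + m\right) m = m \left(1 + m\right)$)
$H^{4}{\left(U \right)} = \left(0 \left(1 + 0\right)\right)^{4} = \left(0 \cdot 1\right)^{4} = 0^{4} = 0$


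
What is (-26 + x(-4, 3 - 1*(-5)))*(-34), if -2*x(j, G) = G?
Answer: 1020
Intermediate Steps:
x(j, G) = -G/2
(-26 + x(-4, 3 - 1*(-5)))*(-34) = (-26 - (3 - 1*(-5))/2)*(-34) = (-26 - (3 + 5)/2)*(-34) = (-26 - ½*8)*(-34) = (-26 - 4)*(-34) = -30*(-34) = 1020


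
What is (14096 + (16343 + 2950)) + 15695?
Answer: 49084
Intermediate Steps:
(14096 + (16343 + 2950)) + 15695 = (14096 + 19293) + 15695 = 33389 + 15695 = 49084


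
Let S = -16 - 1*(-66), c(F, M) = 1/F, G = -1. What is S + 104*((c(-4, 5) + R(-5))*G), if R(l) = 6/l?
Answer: 1004/5 ≈ 200.80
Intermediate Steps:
S = 50 (S = -16 + 66 = 50)
S + 104*((c(-4, 5) + R(-5))*G) = 50 + 104*((1/(-4) + 6/(-5))*(-1)) = 50 + 104*((-1/4 + 6*(-1/5))*(-1)) = 50 + 104*((-1/4 - 6/5)*(-1)) = 50 + 104*(-29/20*(-1)) = 50 + 104*(29/20) = 50 + 754/5 = 1004/5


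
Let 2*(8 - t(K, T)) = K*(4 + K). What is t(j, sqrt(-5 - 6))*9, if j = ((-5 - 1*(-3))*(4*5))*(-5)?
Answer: -183528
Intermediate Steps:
j = 200 (j = ((-5 + 3)*20)*(-5) = -2*20*(-5) = -40*(-5) = 200)
t(K, T) = 8 - K*(4 + K)/2
t(j, sqrt(-5 - 6))*9 = (8 - 2*200 - 1/2*200**2)*9 = (8 - 400 - 1/2*40000)*9 = (8 - 400 - 20000)*9 = -20392*9 = -183528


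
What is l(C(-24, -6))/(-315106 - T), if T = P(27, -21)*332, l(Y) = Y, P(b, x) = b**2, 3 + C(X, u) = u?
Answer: 9/557134 ≈ 1.6154e-5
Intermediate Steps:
C(X, u) = -3 + u
T = 242028 (T = 27**2*332 = 729*332 = 242028)
l(C(-24, -6))/(-315106 - T) = (-3 - 6)/(-315106 - 1*242028) = -9/(-315106 - 242028) = -9/(-557134) = -9*(-1/557134) = 9/557134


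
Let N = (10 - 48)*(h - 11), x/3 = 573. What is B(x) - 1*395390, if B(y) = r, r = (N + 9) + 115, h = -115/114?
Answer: -1184429/3 ≈ -3.9481e+5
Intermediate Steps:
h = -115/114 (h = -115*1/114 = -115/114 ≈ -1.0088)
x = 1719 (x = 3*573 = 1719)
N = 1369/3 (N = (10 - 48)*(-115/114 - 11) = -38*(-1369/114) = 1369/3 ≈ 456.33)
r = 1741/3 (r = (1369/3 + 9) + 115 = 1396/3 + 115 = 1741/3 ≈ 580.33)
B(y) = 1741/3
B(x) - 1*395390 = 1741/3 - 1*395390 = 1741/3 - 395390 = -1184429/3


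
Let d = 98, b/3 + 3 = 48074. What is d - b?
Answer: -144115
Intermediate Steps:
b = 144213 (b = -9 + 3*48074 = -9 + 144222 = 144213)
d - b = 98 - 1*144213 = 98 - 144213 = -144115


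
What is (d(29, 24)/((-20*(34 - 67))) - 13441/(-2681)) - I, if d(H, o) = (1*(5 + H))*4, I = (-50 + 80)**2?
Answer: -395819581/442365 ≈ -894.78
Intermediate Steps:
I = 900 (I = 30**2 = 900)
d(H, o) = 20 + 4*H (d(H, o) = (5 + H)*4 = 20 + 4*H)
(d(29, 24)/((-20*(34 - 67))) - 13441/(-2681)) - I = ((20 + 4*29)/((-20*(34 - 67))) - 13441/(-2681)) - 1*900 = ((20 + 116)/((-20*(-33))) - 13441*(-1/2681)) - 900 = (136/660 + 13441/2681) - 900 = (136*(1/660) + 13441/2681) - 900 = (34/165 + 13441/2681) - 900 = 2308919/442365 - 900 = -395819581/442365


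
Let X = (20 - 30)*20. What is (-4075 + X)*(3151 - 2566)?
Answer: -2500875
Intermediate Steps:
X = -200 (X = -10*20 = -200)
(-4075 + X)*(3151 - 2566) = (-4075 - 200)*(3151 - 2566) = -4275*585 = -2500875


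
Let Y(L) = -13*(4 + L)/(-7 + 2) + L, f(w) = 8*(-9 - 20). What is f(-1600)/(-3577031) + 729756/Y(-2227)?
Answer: -6525894942146/71601429527 ≈ -91.142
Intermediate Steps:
f(w) = -232 (f(w) = 8*(-29) = -232)
Y(L) = 52/5 + 18*L/5 (Y(L) = -13*(4 + L)/(-5) + L = -13*(4 + L)*(-1)/5 + L = -13*(-⅘ - L/5) + L = (52/5 + 13*L/5) + L = 52/5 + 18*L/5)
f(-1600)/(-3577031) + 729756/Y(-2227) = -232/(-3577031) + 729756/(52/5 + (18/5)*(-2227)) = -232*(-1/3577031) + 729756/(52/5 - 40086/5) = 232/3577031 + 729756/(-40034/5) = 232/3577031 + 729756*(-5/40034) = 232/3577031 - 1824390/20017 = -6525894942146/71601429527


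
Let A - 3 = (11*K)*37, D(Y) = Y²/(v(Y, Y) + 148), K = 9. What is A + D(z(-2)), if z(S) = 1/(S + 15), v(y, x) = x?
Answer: 91741651/25025 ≈ 3666.0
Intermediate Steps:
z(S) = 1/(15 + S)
D(Y) = Y²/(148 + Y) (D(Y) = Y²/(Y + 148) = Y²/(148 + Y))
A = 3666 (A = 3 + (11*9)*37 = 3 + 99*37 = 3 + 3663 = 3666)
A + D(z(-2)) = 3666 + (1/(15 - 2))²/(148 + 1/(15 - 2)) = 3666 + (1/13)²/(148 + 1/13) = 3666 + 1/(169*(1925/13)) = 3666 + (1/169)*(13/1925) = 3666 + 1/25025 = 91741651/25025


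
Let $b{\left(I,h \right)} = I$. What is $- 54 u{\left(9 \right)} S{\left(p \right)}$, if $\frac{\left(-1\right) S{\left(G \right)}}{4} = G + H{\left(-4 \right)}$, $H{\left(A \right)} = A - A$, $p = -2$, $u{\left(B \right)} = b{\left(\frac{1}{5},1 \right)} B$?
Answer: $- \frac{3888}{5} \approx -777.6$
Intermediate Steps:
$u{\left(B \right)} = \frac{B}{5}$
$H{\left(A \right)} = 0$
$S{\left(G \right)} = - 4 G$ ($S{\left(G \right)} = - 4 \left(G + 0\right) = - 4 G$)
$- 54 u{\left(9 \right)} S{\left(p \right)} = - 54 \cdot \frac{1}{5} \cdot 9 \left(\left(-4\right) \left(-2\right)\right) = \left(-54\right) \frac{9}{5} \cdot 8 = \left(- \frac{486}{5}\right) 8 = - \frac{3888}{5}$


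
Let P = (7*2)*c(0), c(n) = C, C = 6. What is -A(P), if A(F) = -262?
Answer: 262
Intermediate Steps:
c(n) = 6
P = 84 (P = (7*2)*6 = 14*6 = 84)
-A(P) = -1*(-262) = 262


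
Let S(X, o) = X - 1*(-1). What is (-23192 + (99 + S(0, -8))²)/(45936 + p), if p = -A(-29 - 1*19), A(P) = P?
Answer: -1649/5748 ≈ -0.28688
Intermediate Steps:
p = 48 (p = -(-29 - 1*19) = -(-29 - 19) = -1*(-48) = 48)
S(X, o) = 1 + X (S(X, o) = X + 1 = 1 + X)
(-23192 + (99 + S(0, -8))²)/(45936 + p) = (-23192 + (99 + (1 + 0))²)/(45936 + 48) = (-23192 + (99 + 1)²)/45984 = (-23192 + 100²)*(1/45984) = (-23192 + 10000)*(1/45984) = -13192*1/45984 = -1649/5748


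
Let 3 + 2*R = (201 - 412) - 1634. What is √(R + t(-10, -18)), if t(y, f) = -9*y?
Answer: I*√834 ≈ 28.879*I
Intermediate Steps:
R = -924 (R = -3/2 + ((201 - 412) - 1634)/2 = -3/2 + (-211 - 1634)/2 = -3/2 + (½)*(-1845) = -3/2 - 1845/2 = -924)
√(R + t(-10, -18)) = √(-924 - 9*(-10)) = √(-924 + 90) = √(-834) = I*√834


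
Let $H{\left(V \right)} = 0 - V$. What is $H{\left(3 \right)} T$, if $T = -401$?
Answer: $1203$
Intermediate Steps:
$H{\left(V \right)} = - V$
$H{\left(3 \right)} T = \left(-1\right) 3 \left(-401\right) = \left(-3\right) \left(-401\right) = 1203$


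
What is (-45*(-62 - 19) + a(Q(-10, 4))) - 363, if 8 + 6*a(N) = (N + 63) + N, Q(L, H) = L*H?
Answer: 19667/6 ≈ 3277.8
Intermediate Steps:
Q(L, H) = H*L
a(N) = 55/6 + N/3 (a(N) = -4/3 + ((N + 63) + N)/6 = -4/3 + ((63 + N) + N)/6 = -4/3 + (63 + 2*N)/6 = -4/3 + (21/2 + N/3) = 55/6 + N/3)
(-45*(-62 - 19) + a(Q(-10, 4))) - 363 = (-45*(-62 - 19) + (55/6 + (4*(-10))/3)) - 363 = (-45*(-81) + (55/6 + (⅓)*(-40))) - 363 = (3645 + (55/6 - 40/3)) - 363 = (3645 - 25/6) - 363 = 21845/6 - 363 = 19667/6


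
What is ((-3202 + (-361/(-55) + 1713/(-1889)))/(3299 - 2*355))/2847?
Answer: -110694692/255265963095 ≈ -0.00043364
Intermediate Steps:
((-3202 + (-361/(-55) + 1713/(-1889)))/(3299 - 2*355))/2847 = ((-3202 + (-361*(-1/55) + 1713*(-1/1889)))/(3299 - 710))*(1/2847) = ((-3202 + (361/55 - 1713/1889))/2589)*(1/2847) = ((-3202 + 587714/103895)*(1/2589))*(1/2847) = -332084076/103895*1/2589*(1/2847) = -110694692/89661385*1/2847 = -110694692/255265963095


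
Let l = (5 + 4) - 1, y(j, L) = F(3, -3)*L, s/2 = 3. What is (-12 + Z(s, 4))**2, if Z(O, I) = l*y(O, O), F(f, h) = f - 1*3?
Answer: 144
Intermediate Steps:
s = 6 (s = 2*3 = 6)
F(f, h) = -3 + f (F(f, h) = f - 3 = -3 + f)
y(j, L) = 0 (y(j, L) = (-3 + 3)*L = 0*L = 0)
l = 8 (l = 9 - 1 = 8)
Z(O, I) = 0 (Z(O, I) = 8*0 = 0)
(-12 + Z(s, 4))**2 = (-12 + 0)**2 = (-12)**2 = 144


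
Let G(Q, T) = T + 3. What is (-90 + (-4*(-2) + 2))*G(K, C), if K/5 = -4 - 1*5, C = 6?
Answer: -720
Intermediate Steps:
K = -45 (K = 5*(-4 - 1*5) = 5*(-4 - 5) = 5*(-9) = -45)
G(Q, T) = 3 + T
(-90 + (-4*(-2) + 2))*G(K, C) = (-90 + (-4*(-2) + 2))*(3 + 6) = (-90 + (8 + 2))*9 = (-90 + 10)*9 = -80*9 = -720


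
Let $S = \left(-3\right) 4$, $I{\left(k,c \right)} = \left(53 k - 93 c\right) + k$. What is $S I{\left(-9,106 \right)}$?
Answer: $124128$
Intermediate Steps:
$I{\left(k,c \right)} = - 93 c + 54 k$ ($I{\left(k,c \right)} = \left(- 93 c + 53 k\right) + k = - 93 c + 54 k$)
$S = -12$
$S I{\left(-9,106 \right)} = - 12 \left(\left(-93\right) 106 + 54 \left(-9\right)\right) = - 12 \left(-9858 - 486\right) = \left(-12\right) \left(-10344\right) = 124128$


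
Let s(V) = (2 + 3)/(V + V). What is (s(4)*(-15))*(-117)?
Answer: 8775/8 ≈ 1096.9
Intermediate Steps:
s(V) = 5/(2*V) (s(V) = 5/((2*V)) = 5*(1/(2*V)) = 5/(2*V))
(s(4)*(-15))*(-117) = (((5/2)/4)*(-15))*(-117) = (((5/2)*(1/4))*(-15))*(-117) = ((5/8)*(-15))*(-117) = -75/8*(-117) = 8775/8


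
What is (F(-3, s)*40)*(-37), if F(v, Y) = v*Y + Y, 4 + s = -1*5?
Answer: -26640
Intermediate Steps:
s = -9 (s = -4 - 1*5 = -4 - 5 = -9)
F(v, Y) = Y + Y*v (F(v, Y) = Y*v + Y = Y + Y*v)
(F(-3, s)*40)*(-37) = (-9*(1 - 3)*40)*(-37) = (-9*(-2)*40)*(-37) = (18*40)*(-37) = 720*(-37) = -26640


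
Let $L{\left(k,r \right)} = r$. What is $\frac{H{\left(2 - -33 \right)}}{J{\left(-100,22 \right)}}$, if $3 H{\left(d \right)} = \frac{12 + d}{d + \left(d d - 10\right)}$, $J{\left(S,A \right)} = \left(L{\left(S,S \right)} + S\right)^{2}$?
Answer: $\frac{47}{150000000} \approx 3.1333 \cdot 10^{-7}$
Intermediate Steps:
$J{\left(S,A \right)} = 4 S^{2}$ ($J{\left(S,A \right)} = \left(S + S\right)^{2} = \left(2 S\right)^{2} = 4 S^{2}$)
$H{\left(d \right)} = \frac{12 + d}{3 \left(-10 + d + d^{2}\right)}$ ($H{\left(d \right)} = \frac{\left(12 + d\right) \frac{1}{d + \left(d d - 10\right)}}{3} = \frac{\left(12 + d\right) \frac{1}{d + \left(d^{2} - 10\right)}}{3} = \frac{\left(12 + d\right) \frac{1}{d + \left(-10 + d^{2}\right)}}{3} = \frac{\left(12 + d\right) \frac{1}{-10 + d + d^{2}}}{3} = \frac{\frac{1}{-10 + d + d^{2}} \left(12 + d\right)}{3} = \frac{12 + d}{3 \left(-10 + d + d^{2}\right)}$)
$\frac{H{\left(2 - -33 \right)}}{J{\left(-100,22 \right)}} = \frac{\frac{1}{-10 + \left(2 - -33\right) + \left(2 - -33\right)^{2}} \left(4 + \frac{2 - -33}{3}\right)}{4 \left(-100\right)^{2}} = \frac{\frac{1}{-10 + \left(2 + 33\right) + \left(2 + 33\right)^{2}} \left(4 + \frac{2 + 33}{3}\right)}{4 \cdot 10000} = \frac{\frac{1}{-10 + 35 + 35^{2}} \left(4 + \frac{1}{3} \cdot 35\right)}{40000} = \frac{4 + \frac{35}{3}}{-10 + 35 + 1225} \cdot \frac{1}{40000} = \frac{1}{1250} \cdot \frac{47}{3} \cdot \frac{1}{40000} = \frac{47}{3750} \cdot \frac{1}{40000} = \frac{47}{150000000}$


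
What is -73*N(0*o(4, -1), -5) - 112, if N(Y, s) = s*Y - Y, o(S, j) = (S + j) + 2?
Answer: -112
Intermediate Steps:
o(S, j) = 2 + S + j
N(Y, s) = -Y + Y*s (N(Y, s) = Y*s - Y = -Y + Y*s)
-73*N(0*o(4, -1), -5) - 112 = -73*0*(2 + 4 - 1)*(-1 - 5) - 112 = -73*0*5*(-6) - 112 = -0*(-6) - 112 = -73*0 - 112 = 0 - 112 = -112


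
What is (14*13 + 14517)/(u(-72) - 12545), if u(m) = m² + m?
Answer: -14699/7433 ≈ -1.9775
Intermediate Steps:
u(m) = m + m²
(14*13 + 14517)/(u(-72) - 12545) = (14*13 + 14517)/(-72*(1 - 72) - 12545) = (182 + 14517)/(-72*(-71) - 12545) = 14699/(5112 - 12545) = 14699/(-7433) = 14699*(-1/7433) = -14699/7433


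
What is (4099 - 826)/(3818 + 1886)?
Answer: 3273/5704 ≈ 0.57381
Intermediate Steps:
(4099 - 826)/(3818 + 1886) = 3273/5704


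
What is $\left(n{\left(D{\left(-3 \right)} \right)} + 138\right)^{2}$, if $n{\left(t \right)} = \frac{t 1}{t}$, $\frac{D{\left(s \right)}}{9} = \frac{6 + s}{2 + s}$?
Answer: $19321$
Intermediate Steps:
$D{\left(s \right)} = \frac{9 \left(6 + s\right)}{2 + s}$ ($D{\left(s \right)} = 9 \frac{6 + s}{2 + s} = \frac{9 \left(6 + s\right)}{2 + s}$)
$n{\left(t \right)} = 1$ ($n{\left(t \right)} = \frac{t}{t} = 1$)
$\left(n{\left(D{\left(-3 \right)} \right)} + 138\right)^{2} = \left(1 + 138\right)^{2} = 139^{2} = 19321$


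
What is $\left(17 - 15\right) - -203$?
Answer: $205$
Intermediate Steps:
$\left(17 - 15\right) - -203 = 2 + 203 = 205$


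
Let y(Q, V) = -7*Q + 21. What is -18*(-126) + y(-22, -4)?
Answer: 2443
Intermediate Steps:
y(Q, V) = 21 - 7*Q
-18*(-126) + y(-22, -4) = -18*(-126) + (21 - 7*(-22)) = 2268 + (21 + 154) = 2268 + 175 = 2443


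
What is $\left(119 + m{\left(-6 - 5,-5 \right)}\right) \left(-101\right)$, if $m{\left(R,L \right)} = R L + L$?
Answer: $-17069$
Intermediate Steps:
$m{\left(R,L \right)} = L + L R$ ($m{\left(R,L \right)} = L R + L = L + L R$)
$\left(119 + m{\left(-6 - 5,-5 \right)}\right) \left(-101\right) = \left(119 - 5 \left(1 - 11\right)\right) \left(-101\right) = \left(119 - -50\right) \left(-101\right) = \left(119 + 50\right) \left(-101\right) = 169 \left(-101\right) = -17069$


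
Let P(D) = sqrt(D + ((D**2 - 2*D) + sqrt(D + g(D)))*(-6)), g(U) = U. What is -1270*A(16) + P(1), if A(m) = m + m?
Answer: -40640 + sqrt(7 - 6*sqrt(2)) ≈ -40640.0 + 1.2187*I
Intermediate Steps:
A(m) = 2*m
P(D) = sqrt(-6*D**2 + 13*D - 6*sqrt(2)*sqrt(D)) (P(D) = sqrt(D + ((D**2 - 2*D) + sqrt(D + D))*(-6)) = sqrt(D + ((D**2 - 2*D) + sqrt(2*D))*(-6)) = sqrt(D + ((D**2 - 2*D) + sqrt(2)*sqrt(D))*(-6)) = sqrt(D + (D**2 - 2*D + sqrt(2)*sqrt(D))*(-6)) = sqrt(D + (-6*D**2 + 12*D - 6*sqrt(2)*sqrt(D))) = sqrt(-6*D**2 + 13*D - 6*sqrt(2)*sqrt(D)))
-1270*A(16) + P(1) = -2540*16 + sqrt(-6*1**2 + 13*1 - 6*sqrt(2)*sqrt(1)) = -1270*32 + sqrt(-6*1 + 13 - 6*sqrt(2)*1) = -40640 + sqrt(-6 + 13 - 6*sqrt(2)) = -40640 + sqrt(7 - 6*sqrt(2))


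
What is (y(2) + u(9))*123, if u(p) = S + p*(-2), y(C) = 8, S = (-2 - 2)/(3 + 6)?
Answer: -3854/3 ≈ -1284.7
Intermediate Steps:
S = -4/9 ≈ -0.44444
u(p) = -4/9 - 2*p (u(p) = -4/9 + p*(-2) = -4/9 - 2*p)
(y(2) + u(9))*123 = (8 + (-4/9 - 2*9))*123 = (8 + (-4/9 - 18))*123 = (8 - 166/9)*123 = -94/9*123 = -3854/3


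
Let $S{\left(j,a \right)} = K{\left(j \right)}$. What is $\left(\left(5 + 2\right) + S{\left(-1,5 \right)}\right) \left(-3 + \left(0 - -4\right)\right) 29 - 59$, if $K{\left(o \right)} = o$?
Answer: $115$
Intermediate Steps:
$S{\left(j,a \right)} = j$
$\left(\left(5 + 2\right) + S{\left(-1,5 \right)}\right) \left(-3 + \left(0 - -4\right)\right) 29 - 59 = \left(\left(5 + 2\right) - 1\right) \left(-3 + \left(0 - -4\right)\right) 29 - 59 = \left(7 - 1\right) \left(-3 + \left(0 + 4\right)\right) 29 - 59 = 6 \left(-3 + 4\right) 29 - 59 = 6 \cdot 1 \cdot 29 - 59 = 6 \cdot 29 - 59 = 174 - 59 = 115$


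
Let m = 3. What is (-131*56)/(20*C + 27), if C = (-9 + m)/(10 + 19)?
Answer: -212744/663 ≈ -320.88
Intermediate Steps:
C = -6/29 (C = (-9 + 3)/(10 + 19) = -6/29 ≈ -0.20690)
(-131*56)/(20*C + 27) = (-131*56)/(20*(-6/29) + 27) = -7336/(-120/29 + 27) = -7336/663/29 = -7336*29/663 = -212744/663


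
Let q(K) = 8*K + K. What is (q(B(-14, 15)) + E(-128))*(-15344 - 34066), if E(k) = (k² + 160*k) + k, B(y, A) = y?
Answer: 214933500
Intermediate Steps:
E(k) = k² + 161*k
q(K) = 9*K
(q(B(-14, 15)) + E(-128))*(-15344 - 34066) = (9*(-14) - 128*(161 - 128))*(-15344 - 34066) = (-126 - 128*33)*(-49410) = (-126 - 4224)*(-49410) = -4350*(-49410) = 214933500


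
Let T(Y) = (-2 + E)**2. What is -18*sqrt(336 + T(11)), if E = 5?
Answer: -18*sqrt(345) ≈ -334.33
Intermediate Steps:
T(Y) = 9 (T(Y) = (-2 + 5)**2 = 3**2 = 9)
-18*sqrt(336 + T(11)) = -18*sqrt(336 + 9) = -18*sqrt(345)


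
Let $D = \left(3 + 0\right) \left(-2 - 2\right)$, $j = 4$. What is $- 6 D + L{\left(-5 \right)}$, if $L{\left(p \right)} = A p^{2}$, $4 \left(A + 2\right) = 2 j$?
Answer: $72$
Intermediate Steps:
$D = -12$ ($D = 3 \left(-4\right) = -12$)
$A = 0$ ($A = -2 + \frac{2 \cdot 4}{4} = -2 + \frac{1}{4} \cdot 8 = -2 + 2 = 0$)
$L{\left(p \right)} = 0$ ($L{\left(p \right)} = 0 p^{2} = 0$)
$- 6 D + L{\left(-5 \right)} = \left(-6\right) \left(-12\right) + 0 = 72 + 0 = 72$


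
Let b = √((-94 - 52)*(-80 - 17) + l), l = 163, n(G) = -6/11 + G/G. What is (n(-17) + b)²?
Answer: 1733350/121 + 50*√573/11 ≈ 14434.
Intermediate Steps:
n(G) = 5/11 (n(G) = -6*1/11 + 1 = -6/11 + 1 = 5/11)
b = 5*√573 (b = √((-94 - 52)*(-80 - 17) + 163) = √(-146*(-97) + 163) = √(14162 + 163) = √14325 = 5*√573 ≈ 119.69)
(n(-17) + b)² = (5/11 + 5*√573)²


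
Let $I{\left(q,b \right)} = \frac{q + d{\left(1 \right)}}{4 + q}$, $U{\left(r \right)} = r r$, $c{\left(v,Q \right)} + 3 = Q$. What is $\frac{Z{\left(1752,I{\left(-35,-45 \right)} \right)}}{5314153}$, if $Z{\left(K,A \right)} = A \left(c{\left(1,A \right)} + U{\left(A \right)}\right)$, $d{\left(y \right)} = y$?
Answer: $- \frac{22882}{158313932023} \approx -1.4454 \cdot 10^{-7}$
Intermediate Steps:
$c{\left(v,Q \right)} = -3 + Q$
$U{\left(r \right)} = r^{2}$
$I{\left(q,b \right)} = \frac{1 + q}{4 + q}$ ($I{\left(q,b \right)} = \frac{q + 1}{4 + q} = \frac{1 + q}{4 + q}$)
$Z{\left(K,A \right)} = A \left(-3 + A + A^{2}\right)$ ($Z{\left(K,A \right)} = A \left(\left(-3 + A\right) + A^{2}\right) = A \left(-3 + A + A^{2}\right)$)
$\frac{Z{\left(1752,I{\left(-35,-45 \right)} \right)}}{5314153} = \frac{\frac{1 - 35}{4 - 35} \left(-3 + \frac{1 - 35}{4 - 35} + \left(\frac{1 - 35}{4 - 35}\right)^{2}\right)}{5314153} = \frac{1}{-31} \left(-34\right) \left(-3 + \frac{1}{-31} \left(-34\right) + \left(\frac{1}{-31} \left(-34\right)\right)^{2}\right) \frac{1}{5314153} = \left(- \frac{1}{31}\right) \left(-34\right) \left(-3 - - \frac{34}{31} + \left(\left(- \frac{1}{31}\right) \left(-34\right)\right)^{2}\right) \frac{1}{5314153} = \frac{34 \left(-3 + \frac{34}{31} + \left(\frac{34}{31}\right)^{2}\right)}{31} \cdot \frac{1}{5314153} = \frac{34 \left(-3 + \frac{34}{31} + \frac{1156}{961}\right)}{31} \cdot \frac{1}{5314153} = \frac{34}{31} \left(- \frac{673}{961}\right) \frac{1}{5314153} = \left(- \frac{22882}{29791}\right) \frac{1}{5314153} = - \frac{22882}{158313932023}$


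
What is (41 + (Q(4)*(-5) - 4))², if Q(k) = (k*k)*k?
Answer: 80089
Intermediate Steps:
Q(k) = k³ (Q(k) = k²*k = k³)
(41 + (Q(4)*(-5) - 4))² = (41 + (4³*(-5) - 4))² = (41 + (64*(-5) - 4))² = (41 + (-320 - 4))² = (41 - 324)² = (-283)² = 80089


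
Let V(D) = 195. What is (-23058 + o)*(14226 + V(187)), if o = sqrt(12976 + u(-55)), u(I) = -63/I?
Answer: -332519418 + 1311*sqrt(39255865)/5 ≈ -3.3088e+8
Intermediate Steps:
o = sqrt(39255865)/55 (o = sqrt(12976 - 63/(-55)) = sqrt(12976 - 63*(-1/55)) = sqrt(12976 + 63/55) = sqrt(713743/55) = sqrt(39255865)/55 ≈ 113.92)
(-23058 + o)*(14226 + V(187)) = (-23058 + sqrt(39255865)/55)*(14226 + 195) = (-23058 + sqrt(39255865)/55)*14421 = -332519418 + 1311*sqrt(39255865)/5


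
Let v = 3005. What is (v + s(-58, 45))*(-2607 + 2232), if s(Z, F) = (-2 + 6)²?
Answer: -1132875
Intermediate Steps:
s(Z, F) = 16 (s(Z, F) = 4² = 16)
(v + s(-58, 45))*(-2607 + 2232) = (3005 + 16)*(-2607 + 2232) = 3021*(-375) = -1132875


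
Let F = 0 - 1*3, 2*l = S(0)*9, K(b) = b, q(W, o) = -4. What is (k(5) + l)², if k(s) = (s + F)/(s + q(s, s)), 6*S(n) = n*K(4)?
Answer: 4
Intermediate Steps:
S(n) = 2*n/3 (S(n) = (n*4)/6 = (4*n)/6 = 2*n/3)
l = 0 (l = (((⅔)*0)*9)/2 = (0*9)/2 = (½)*0 = 0)
F = -3 (F = 0 - 3 = -3)
k(s) = (-3 + s)/(-4 + s) (k(s) = (s - 3)/(s - 4) = (-3 + s)/(-4 + s))
(k(5) + l)² = ((-3 + 5)/(-4 + 5) + 0)² = (2/1 + 0)² = (1*2 + 0)² = (2 + 0)² = 2² = 4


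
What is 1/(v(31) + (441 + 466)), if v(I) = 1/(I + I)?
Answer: 62/56235 ≈ 0.0011025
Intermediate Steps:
v(I) = 1/(2*I)
1/(v(31) + (441 + 466)) = 1/((½)/31 + (441 + 466)) = 1/((½)*(1/31) + 907) = 1/(1/62 + 907) = 1/(56235/62) = 62/56235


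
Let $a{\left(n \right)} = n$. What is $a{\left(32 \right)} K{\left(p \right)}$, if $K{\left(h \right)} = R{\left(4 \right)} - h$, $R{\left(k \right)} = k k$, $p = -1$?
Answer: $544$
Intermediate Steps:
$R{\left(k \right)} = k^{2}$
$K{\left(h \right)} = 16 - h$ ($K{\left(h \right)} = 4^{2} - h = 16 - h$)
$a{\left(32 \right)} K{\left(p \right)} = 32 \left(16 - -1\right) = 32 \left(16 + 1\right) = 32 \cdot 17 = 544$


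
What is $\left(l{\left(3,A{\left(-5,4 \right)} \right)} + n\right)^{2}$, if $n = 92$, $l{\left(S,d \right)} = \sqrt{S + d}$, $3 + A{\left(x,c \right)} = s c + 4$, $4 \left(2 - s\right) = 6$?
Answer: $\left(92 + \sqrt{6}\right)^{2} \approx 8920.7$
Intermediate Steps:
$s = \frac{1}{2}$ ($s = 2 - \frac{3}{2} = \frac{1}{2} \approx 0.5$)
$A{\left(x,c \right)} = 1 + \frac{c}{2}$ ($A{\left(x,c \right)} = -3 + \left(\frac{c}{2} + 4\right) = -3 + \left(4 + \frac{c}{2}\right) = 1 + \frac{c}{2}$)
$\left(l{\left(3,A{\left(-5,4 \right)} \right)} + n\right)^{2} = \left(\sqrt{3 + \left(1 + \frac{1}{2} \cdot 4\right)} + 92\right)^{2} = \left(\sqrt{3 + \left(1 + 2\right)} + 92\right)^{2} = \left(\sqrt{3 + 3} + 92\right)^{2} = \left(\sqrt{6} + 92\right)^{2} = \left(92 + \sqrt{6}\right)^{2}$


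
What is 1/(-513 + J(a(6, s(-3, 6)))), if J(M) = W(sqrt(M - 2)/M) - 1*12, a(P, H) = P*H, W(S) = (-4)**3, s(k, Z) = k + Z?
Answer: -1/589 ≈ -0.0016978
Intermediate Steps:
s(k, Z) = Z + k
W(S) = -64
a(P, H) = H*P
J(M) = -76 (J(M) = -64 - 1*12 = -64 - 12 = -76)
1/(-513 + J(a(6, s(-3, 6)))) = 1/(-513 - 76) = 1/(-589) = -1/589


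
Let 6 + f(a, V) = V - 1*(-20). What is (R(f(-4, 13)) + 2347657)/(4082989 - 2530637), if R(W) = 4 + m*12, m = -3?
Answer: 2347625/1552352 ≈ 1.5123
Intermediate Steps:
f(a, V) = 14 + V (f(a, V) = -6 + (V - 1*(-20)) = -6 + (V + 20) = -6 + (20 + V) = 14 + V)
R(W) = -32 (R(W) = 4 - 3*12 = 4 - 36 = -32)
(R(f(-4, 13)) + 2347657)/(4082989 - 2530637) = (-32 + 2347657)/(4082989 - 2530637) = 2347625/1552352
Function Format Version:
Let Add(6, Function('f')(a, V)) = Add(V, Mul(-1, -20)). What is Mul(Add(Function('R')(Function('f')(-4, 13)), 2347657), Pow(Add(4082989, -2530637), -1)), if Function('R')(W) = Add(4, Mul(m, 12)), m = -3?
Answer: Rational(2347625, 1552352) ≈ 1.5123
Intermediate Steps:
Function('f')(a, V) = Add(14, V) (Function('f')(a, V) = Add(-6, Add(V, Mul(-1, -20))) = Add(-6, Add(V, 20)) = Add(-6, Add(20, V)) = Add(14, V))
Function('R')(W) = -32 (Function('R')(W) = Add(4, Mul(-3, 12)) = Add(4, -36) = -32)
Mul(Add(Function('R')(Function('f')(-4, 13)), 2347657), Pow(Add(4082989, -2530637), -1)) = Mul(Add(-32, 2347657), Pow(Add(4082989, -2530637), -1)) = Mul(2347625, Pow(1552352, -1)) = Mul(2347625, Rational(1, 1552352)) = Rational(2347625, 1552352)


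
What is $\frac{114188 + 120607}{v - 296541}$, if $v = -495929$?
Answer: $- \frac{46959}{158494} \approx -0.29628$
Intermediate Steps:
$\frac{114188 + 120607}{v - 296541} = \frac{114188 + 120607}{-495929 - 296541} = \frac{234795}{-792470} = 234795 \left(- \frac{1}{792470}\right) = - \frac{46959}{158494}$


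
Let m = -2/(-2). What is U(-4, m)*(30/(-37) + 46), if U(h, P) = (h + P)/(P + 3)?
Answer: -1254/37 ≈ -33.892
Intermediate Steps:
m = 1 (m = -2*(-1/2) = 1)
U(h, P) = (P + h)/(3 + P)
U(-4, m)*(30/(-37) + 46) = ((1 - 4)/(3 + 1))*(30/(-37) + 46) = (-3/4)*(30*(-1/37) + 46) = ((1/4)*(-3))*(-30/37 + 46) = -3/4*1672/37 = -1254/37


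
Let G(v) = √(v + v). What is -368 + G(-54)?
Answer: -368 + 6*I*√3 ≈ -368.0 + 10.392*I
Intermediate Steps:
G(v) = √2*√v (G(v) = √(2*v) = √2*√v)
-368 + G(-54) = -368 + √2*√(-54) = -368 + √2*(3*I*√6) = -368 + 6*I*√3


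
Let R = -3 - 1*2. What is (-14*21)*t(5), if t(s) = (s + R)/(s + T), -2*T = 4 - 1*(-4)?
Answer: 0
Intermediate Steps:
R = -5 (R = -3 - 2 = -5)
T = -4 (T = -(4 - 1*(-4))/2 = -(4 + 4)/2 = -½*8 = -4)
t(s) = (-5 + s)/(-4 + s) (t(s) = (s - 5)/(s - 4) = (-5 + s)/(-4 + s))
(-14*21)*t(5) = (-14*21)*((-5 + 5)/(-4 + 5)) = -294*0/1 = -294*0 = 0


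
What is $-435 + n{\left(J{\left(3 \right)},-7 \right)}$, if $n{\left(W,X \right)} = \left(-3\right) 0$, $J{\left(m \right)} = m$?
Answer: $-435$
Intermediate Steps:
$n{\left(W,X \right)} = 0$
$-435 + n{\left(J{\left(3 \right)},-7 \right)} = -435 + 0 = -435$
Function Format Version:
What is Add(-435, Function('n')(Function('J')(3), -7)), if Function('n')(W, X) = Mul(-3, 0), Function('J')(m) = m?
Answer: -435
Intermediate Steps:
Function('n')(W, X) = 0
Add(-435, Function('n')(Function('J')(3), -7)) = Add(-435, 0) = -435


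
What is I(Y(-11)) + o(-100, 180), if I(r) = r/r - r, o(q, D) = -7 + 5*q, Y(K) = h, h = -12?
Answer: -494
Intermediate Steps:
Y(K) = -12
I(r) = 1 - r
I(Y(-11)) + o(-100, 180) = (1 - 1*(-12)) + (-7 + 5*(-100)) = (1 + 12) + (-7 - 500) = 13 - 507 = -494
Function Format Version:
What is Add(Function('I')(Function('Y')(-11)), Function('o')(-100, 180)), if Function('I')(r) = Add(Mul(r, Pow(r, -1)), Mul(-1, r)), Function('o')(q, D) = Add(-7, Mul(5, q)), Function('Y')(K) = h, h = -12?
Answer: -494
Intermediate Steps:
Function('Y')(K) = -12
Function('I')(r) = Add(1, Mul(-1, r))
Add(Function('I')(Function('Y')(-11)), Function('o')(-100, 180)) = Add(Add(1, Mul(-1, -12)), Add(-7, Mul(5, -100))) = Add(Add(1, 12), Add(-7, -500)) = Add(13, -507) = -494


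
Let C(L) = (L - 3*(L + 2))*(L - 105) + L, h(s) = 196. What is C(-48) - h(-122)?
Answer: -14014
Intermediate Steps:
C(L) = L + (-105 + L)*(-6 - 2*L) (C(L) = (L - 3*(2 + L))*(-105 + L) + L = (L + (-6 - 3*L))*(-105 + L) + L = (-6 - 2*L)*(-105 + L) + L = (-105 + L)*(-6 - 2*L) + L = L + (-105 + L)*(-6 - 2*L))
C(-48) - h(-122) = (630 - 2*(-48)**2 + 205*(-48)) - 1*196 = (630 - 2*2304 - 9840) - 196 = (630 - 4608 - 9840) - 196 = -13818 - 196 = -14014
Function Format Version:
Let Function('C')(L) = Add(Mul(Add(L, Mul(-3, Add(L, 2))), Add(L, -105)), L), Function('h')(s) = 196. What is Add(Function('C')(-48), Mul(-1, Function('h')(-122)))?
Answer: -14014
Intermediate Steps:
Function('C')(L) = Add(L, Mul(Add(-105, L), Add(-6, Mul(-2, L)))) (Function('C')(L) = Add(Mul(Add(L, Mul(-3, Add(2, L))), Add(-105, L)), L) = Add(Mul(Add(L, Add(-6, Mul(-3, L))), Add(-105, L)), L) = Add(Mul(Add(-6, Mul(-2, L)), Add(-105, L)), L) = Add(Mul(Add(-105, L), Add(-6, Mul(-2, L))), L) = Add(L, Mul(Add(-105, L), Add(-6, Mul(-2, L)))))
Add(Function('C')(-48), Mul(-1, Function('h')(-122))) = Add(Add(630, Mul(-2, Pow(-48, 2)), Mul(205, -48)), Mul(-1, 196)) = Add(Add(630, Mul(-2, 2304), -9840), -196) = Add(Add(630, -4608, -9840), -196) = Add(-13818, -196) = -14014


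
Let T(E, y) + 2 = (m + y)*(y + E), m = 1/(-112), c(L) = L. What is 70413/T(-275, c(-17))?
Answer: 1971564/139009 ≈ 14.183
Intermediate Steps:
m = -1/112 ≈ -0.0089286
T(E, y) = -2 + (-1/112 + y)*(E + y) (T(E, y) = -2 + (-1/112 + y)*(y + E) = -2 + (-1/112 + y)*(E + y))
70413/T(-275, c(-17)) = 70413/(-2 + (-17)² - 1/112*(-275) - 1/112*(-17) - 275*(-17)) = 70413/(-2 + 289 + 275/112 + 17/112 + 4675) = 70413/(139009/28) = 70413*(28/139009) = 1971564/139009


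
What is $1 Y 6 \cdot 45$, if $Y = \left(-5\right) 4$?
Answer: $-5400$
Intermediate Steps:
$Y = -20$
$1 Y 6 \cdot 45 = 1 \left(\left(-20\right) 6\right) 45 = 1 \left(-120\right) 45 = \left(-120\right) 45 = -5400$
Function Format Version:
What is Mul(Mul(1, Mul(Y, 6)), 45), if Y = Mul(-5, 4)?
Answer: -5400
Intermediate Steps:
Y = -20
Mul(Mul(1, Mul(Y, 6)), 45) = Mul(Mul(1, Mul(-20, 6)), 45) = Mul(Mul(1, -120), 45) = Mul(-120, 45) = -5400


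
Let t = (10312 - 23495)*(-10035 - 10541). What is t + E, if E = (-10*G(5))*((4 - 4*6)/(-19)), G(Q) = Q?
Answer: 5153813752/19 ≈ 2.7125e+8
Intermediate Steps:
t = 271253408 (t = -13183*(-20576) = 271253408)
E = -1000/19 (E = (-10*5)*((4 - 4*6)/(-19)) = -50*(4 - 24)*(-1)/19 = -(-1000)*(-1)/19 = -50*20/19 = -1000/19 ≈ -52.632)
t + E = 271253408 - 1000/19 = 5153813752/19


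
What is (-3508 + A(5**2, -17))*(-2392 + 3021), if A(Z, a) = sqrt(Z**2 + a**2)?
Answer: -2206532 + 629*sqrt(914) ≈ -2.1875e+6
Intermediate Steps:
(-3508 + A(5**2, -17))*(-2392 + 3021) = (-3508 + sqrt((5**2)**2 + (-17)**2))*(-2392 + 3021) = (-3508 + sqrt(25**2 + 289))*629 = (-3508 + sqrt(625 + 289))*629 = (-3508 + sqrt(914))*629 = -2206532 + 629*sqrt(914)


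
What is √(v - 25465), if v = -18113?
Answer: 9*I*√538 ≈ 208.75*I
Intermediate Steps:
√(v - 25465) = √(-18113 - 25465) = √(-43578) = 9*I*√538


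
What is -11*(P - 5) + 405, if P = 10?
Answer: 350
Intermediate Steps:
-11*(P - 5) + 405 = -11*(10 - 5) + 405 = -11*5 + 405 = -55 + 405 = 350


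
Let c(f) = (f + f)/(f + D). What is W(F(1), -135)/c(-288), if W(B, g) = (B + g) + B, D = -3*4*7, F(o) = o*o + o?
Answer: -4061/48 ≈ -84.604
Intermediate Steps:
F(o) = o + o² (F(o) = o² + o = o + o²)
D = -84 (D = -12*7 = -84)
W(B, g) = g + 2*B
c(f) = 2*f/(-84 + f) (c(f) = (f + f)/(f - 84) = (2*f)/(-84 + f) = 2*f/(-84 + f))
W(F(1), -135)/c(-288) = (-135 + 2*(1*(1 + 1)))/((2*(-288)/(-84 - 288))) = (-135 + 2*(1*2))/((2*(-288)/(-372))) = (-135 + 2*2)/((2*(-288)*(-1/372))) = (-135 + 4)/(48/31) = -131*31/48 = -4061/48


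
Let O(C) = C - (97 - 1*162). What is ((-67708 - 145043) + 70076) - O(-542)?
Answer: -142198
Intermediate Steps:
O(C) = 65 + C (O(C) = C - (97 - 162) = C - 1*(-65) = C + 65 = 65 + C)
((-67708 - 145043) + 70076) - O(-542) = ((-67708 - 145043) + 70076) - (65 - 542) = (-212751 + 70076) - 1*(-477) = -142675 + 477 = -142198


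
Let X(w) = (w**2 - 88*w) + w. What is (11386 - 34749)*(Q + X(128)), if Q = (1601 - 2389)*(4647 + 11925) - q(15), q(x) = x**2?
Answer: 304973896819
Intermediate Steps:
X(w) = w**2 - 87*w
Q = -13058961 (Q = (1601 - 2389)*(4647 + 11925) - 1*15**2 = -788*16572 - 1*225 = -13058736 - 225 = -13058961)
(11386 - 34749)*(Q + X(128)) = (11386 - 34749)*(-13058961 + 128*(-87 + 128)) = -23363*(-13058961 + 128*41) = -23363*(-13058961 + 5248) = -23363*(-13053713) = 304973896819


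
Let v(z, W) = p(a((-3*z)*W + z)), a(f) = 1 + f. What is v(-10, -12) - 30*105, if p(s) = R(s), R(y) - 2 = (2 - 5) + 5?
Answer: -3146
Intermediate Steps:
R(y) = 4 (R(y) = 2 + ((2 - 5) + 5) = 2 + (-3 + 5) = 2 + 2 = 4)
p(s) = 4
v(z, W) = 4
v(-10, -12) - 30*105 = 4 - 30*105 = 4 - 3150 = -3146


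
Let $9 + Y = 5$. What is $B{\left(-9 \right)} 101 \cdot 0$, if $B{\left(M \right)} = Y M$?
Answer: $0$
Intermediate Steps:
$Y = -4$ ($Y = -9 + 5 = -4$)
$B{\left(M \right)} = - 4 M$
$B{\left(-9 \right)} 101 \cdot 0 = \left(-4\right) \left(-9\right) 101 \cdot 0 = 36 \cdot 101 \cdot 0 = 3636 \cdot 0 = 0$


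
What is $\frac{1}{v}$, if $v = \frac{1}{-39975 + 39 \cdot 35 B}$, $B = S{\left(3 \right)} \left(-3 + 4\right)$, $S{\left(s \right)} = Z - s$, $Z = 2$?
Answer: $-41340$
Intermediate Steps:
$S{\left(s \right)} = 2 - s$
$B = -1$ ($B = \left(2 - 3\right) \left(-3 + 4\right) = \left(2 - 3\right) 1 = \left(-1\right) 1 = -1$)
$v = - \frac{1}{41340}$ ($v = \frac{1}{-39975 + 39 \cdot 35 \left(-1\right)} = \frac{1}{-39975 + 1365 \left(-1\right)} = \frac{1}{-39975 - 1365} = \frac{1}{-41340} = - \frac{1}{41340} \approx -2.419 \cdot 10^{-5}$)
$\frac{1}{v} = \frac{1}{- \frac{1}{41340}} = -41340$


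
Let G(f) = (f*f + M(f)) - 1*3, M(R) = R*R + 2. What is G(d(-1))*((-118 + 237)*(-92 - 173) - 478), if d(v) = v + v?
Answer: -224091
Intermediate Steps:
M(R) = 2 + R**2 (M(R) = R**2 + 2 = 2 + R**2)
d(v) = 2*v
G(f) = -1 + 2*f**2 (G(f) = (f*f + (2 + f**2)) - 1*3 = (f**2 + (2 + f**2)) - 3 = (2 + 2*f**2) - 3 = -1 + 2*f**2)
G(d(-1))*((-118 + 237)*(-92 - 173) - 478) = (-1 + 2*(2*(-1))**2)*((-118 + 237)*(-92 - 173) - 478) = (-1 + 2*(-2)**2)*(119*(-265) - 478) = (-1 + 2*4)*(-31535 - 478) = (-1 + 8)*(-32013) = 7*(-32013) = -224091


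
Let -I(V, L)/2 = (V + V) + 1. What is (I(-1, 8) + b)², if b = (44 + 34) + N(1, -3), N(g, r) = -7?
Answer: 5329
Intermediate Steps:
I(V, L) = -2 - 4*V (I(V, L) = -2*((V + V) + 1) = -2*(2*V + 1) = -2*(1 + 2*V) = -2 - 4*V)
b = 71 (b = (44 + 34) - 7 = 78 - 7 = 71)
(I(-1, 8) + b)² = ((-2 - 4*(-1)) + 71)² = ((-2 + 4) + 71)² = (2 + 71)² = 73² = 5329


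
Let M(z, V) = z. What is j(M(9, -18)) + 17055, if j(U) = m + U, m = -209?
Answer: 16855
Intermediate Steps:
j(U) = -209 + U
j(M(9, -18)) + 17055 = (-209 + 9) + 17055 = -200 + 17055 = 16855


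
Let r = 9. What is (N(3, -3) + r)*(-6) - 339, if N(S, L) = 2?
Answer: -405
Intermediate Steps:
(N(3, -3) + r)*(-6) - 339 = (2 + 9)*(-6) - 339 = 11*(-6) - 339 = -66 - 339 = -405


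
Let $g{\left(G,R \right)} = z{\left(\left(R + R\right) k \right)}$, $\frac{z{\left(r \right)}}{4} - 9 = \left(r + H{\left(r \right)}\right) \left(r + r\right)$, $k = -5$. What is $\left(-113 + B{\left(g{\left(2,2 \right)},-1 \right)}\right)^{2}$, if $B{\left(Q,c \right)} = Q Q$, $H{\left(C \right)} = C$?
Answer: $1715780675652289$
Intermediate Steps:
$z{\left(r \right)} = 36 + 16 r^{2}$ ($z{\left(r \right)} = 36 + 4 \left(r + r\right) \left(r + r\right) = 36 + 4 \cdot 2 r 2 r = 36 + 4 \cdot 4 r^{2} = 36 + 16 r^{2}$)
$g{\left(G,R \right)} = 36 + 1600 R^{2}$ ($g{\left(G,R \right)} = 36 + 16 \left(\left(R + R\right) \left(-5\right)\right)^{2} = 36 + 16 \left(2 R \left(-5\right)\right)^{2} = 36 + 16 \left(- 10 R\right)^{2} = 36 + 16 \cdot 100 R^{2} = 36 + 1600 R^{2}$)
$B{\left(Q,c \right)} = Q^{2}$
$\left(-113 + B{\left(g{\left(2,2 \right)},-1 \right)}\right)^{2} = \left(-113 + \left(36 + 1600 \cdot 2^{2}\right)^{2}\right)^{2} = \left(-113 + \left(36 + 1600 \cdot 4\right)^{2}\right)^{2} = \left(-113 + \left(36 + 6400\right)^{2}\right)^{2} = \left(-113 + 6436^{2}\right)^{2} = \left(-113 + 41422096\right)^{2} = 41421983^{2} = 1715780675652289$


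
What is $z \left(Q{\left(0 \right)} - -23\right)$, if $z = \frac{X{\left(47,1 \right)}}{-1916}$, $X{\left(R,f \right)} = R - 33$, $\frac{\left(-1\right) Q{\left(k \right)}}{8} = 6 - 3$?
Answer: $\frac{7}{958} \approx 0.0073069$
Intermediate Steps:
$Q{\left(k \right)} = -24$ ($Q{\left(k \right)} = - 8 \left(6 - 3\right) = \left(-8\right) 3 = -24$)
$X{\left(R,f \right)} = -33 + R$
$z = - \frac{7}{958}$ ($z = \frac{-33 + 47}{-1916} = 14 \left(- \frac{1}{1916}\right) = - \frac{7}{958} \approx -0.0073069$)
$z \left(Q{\left(0 \right)} - -23\right) = - \frac{7 \left(-24 - -23\right)}{958} = - \frac{7 \left(-24 + 23\right)}{958} = \left(- \frac{7}{958}\right) \left(-1\right) = \frac{7}{958}$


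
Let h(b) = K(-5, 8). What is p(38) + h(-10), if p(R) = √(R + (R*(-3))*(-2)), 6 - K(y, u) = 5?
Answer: 1 + √266 ≈ 17.310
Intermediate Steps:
K(y, u) = 1 (K(y, u) = 6 - 1*5 = 6 - 5 = 1)
h(b) = 1
p(R) = √7*√R (p(R) = √(R - 3*R*(-2)) = √(R + 6*R) = √(7*R) = √7*√R)
p(38) + h(-10) = √7*√38 + 1 = √266 + 1 = 1 + √266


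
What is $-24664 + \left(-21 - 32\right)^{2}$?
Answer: $-21855$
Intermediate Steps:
$-24664 + \left(-21 - 32\right)^{2} = -24664 + \left(-53\right)^{2} = -24664 + 2809 = -21855$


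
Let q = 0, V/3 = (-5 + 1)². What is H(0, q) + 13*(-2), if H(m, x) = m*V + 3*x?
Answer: -26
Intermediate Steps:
V = 48 (V = 3*(-5 + 1)² = 3*(-4)² = 3*16 = 48)
H(m, x) = 3*x + 48*m (H(m, x) = m*48 + 3*x = 48*m + 3*x = 3*x + 48*m)
H(0, q) + 13*(-2) = (3*0 + 48*0) + 13*(-2) = (0 + 0) - 26 = 0 - 26 = -26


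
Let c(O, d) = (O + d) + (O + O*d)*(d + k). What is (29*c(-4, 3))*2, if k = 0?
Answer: -2842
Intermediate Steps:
c(O, d) = O + d + d*(O + O*d) (c(O, d) = (O + d) + (O + O*d)*(d + 0) = (O + d) + (O + O*d)*d = (O + d) + d*(O + O*d) = O + d + d*(O + O*d))
(29*c(-4, 3))*2 = (29*(-4 + 3 - 4*3 - 4*3**2))*2 = (29*(-4 + 3 - 12 - 4*9))*2 = (29*(-4 + 3 - 12 - 36))*2 = (29*(-49))*2 = -1421*2 = -2842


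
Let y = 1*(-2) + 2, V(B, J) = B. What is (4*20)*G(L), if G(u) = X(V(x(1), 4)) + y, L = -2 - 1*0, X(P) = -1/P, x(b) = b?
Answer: -80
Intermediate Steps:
L = -2 (L = -2 + 0 = -2)
y = 0 (y = -2 + 2 = 0)
G(u) = -1 (G(u) = -1/1 + 0 = -1*1 + 0 = -1 + 0 = -1)
(4*20)*G(L) = (4*20)*(-1) = 80*(-1) = -80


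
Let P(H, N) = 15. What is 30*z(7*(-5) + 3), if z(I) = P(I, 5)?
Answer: 450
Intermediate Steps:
z(I) = 15
30*z(7*(-5) + 3) = 30*15 = 450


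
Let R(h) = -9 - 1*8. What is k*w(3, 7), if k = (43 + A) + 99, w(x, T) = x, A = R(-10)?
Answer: 375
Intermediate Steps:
R(h) = -17 (R(h) = -9 - 8 = -17)
A = -17
k = 125 (k = (43 - 17) + 99 = 26 + 99 = 125)
k*w(3, 7) = 125*3 = 375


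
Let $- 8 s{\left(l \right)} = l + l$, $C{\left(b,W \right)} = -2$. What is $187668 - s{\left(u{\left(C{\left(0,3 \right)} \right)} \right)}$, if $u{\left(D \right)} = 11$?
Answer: $\frac{750683}{4} \approx 1.8767 \cdot 10^{5}$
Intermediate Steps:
$s{\left(l \right)} = - \frac{l}{4}$ ($s{\left(l \right)} = - \frac{l + l}{8} = - \frac{2 l}{8} = - \frac{l}{4}$)
$187668 - s{\left(u{\left(C{\left(0,3 \right)} \right)} \right)} = 187668 - \left(- \frac{1}{4}\right) 11 = 187668 - - \frac{11}{4} = 187668 + \frac{11}{4} = \frac{750683}{4}$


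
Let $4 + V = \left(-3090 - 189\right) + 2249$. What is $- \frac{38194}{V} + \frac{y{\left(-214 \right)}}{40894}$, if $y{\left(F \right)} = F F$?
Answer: $\frac{402314625}{10571099} \approx 38.058$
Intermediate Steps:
$y{\left(F \right)} = F^{2}$
$V = -1034$ ($V = -4 + \left(\left(-3090 - 189\right) + 2249\right) = -4 + \left(-3279 + 2249\right) = -4 - 1030 = -1034$)
$- \frac{38194}{V} + \frac{y{\left(-214 \right)}}{40894} = - \frac{38194}{-1034} + \frac{\left(-214\right)^{2}}{40894} = \left(-38194\right) \left(- \frac{1}{1034}\right) + 45796 \cdot \frac{1}{40894} = \frac{19097}{517} + \frac{22898}{20447} = \frac{402314625}{10571099}$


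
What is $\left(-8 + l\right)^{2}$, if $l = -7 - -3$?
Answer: $144$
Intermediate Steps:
$l = -4$ ($l = -7 + 3 = -4$)
$\left(-8 + l\right)^{2} = \left(-8 - 4\right)^{2} = \left(-12\right)^{2} = 144$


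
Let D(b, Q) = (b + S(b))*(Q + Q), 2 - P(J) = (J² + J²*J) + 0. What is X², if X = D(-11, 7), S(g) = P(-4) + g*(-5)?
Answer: 1731856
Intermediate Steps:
P(J) = 2 - J² - J³ (P(J) = 2 - ((J² + J²*J) + 0) = 2 - ((J² + J³) + 0) = 2 - (J² + J³) = 2 + (-J² - J³) = 2 - J² - J³)
S(g) = 50 - 5*g (S(g) = (2 - 1*(-4)² - 1*(-4)³) + g*(-5) = (2 - 1*16 - 1*(-64)) - 5*g = (2 - 16 + 64) - 5*g = 50 - 5*g)
D(b, Q) = 2*Q*(50 - 4*b) (D(b, Q) = (b + (50 - 5*b))*(Q + Q) = (50 - 4*b)*(2*Q) = 2*Q*(50 - 4*b))
X = 1316 (X = 4*7*(25 - 2*(-11)) = 4*7*(25 + 22) = 4*7*47 = 1316)
X² = 1316² = 1731856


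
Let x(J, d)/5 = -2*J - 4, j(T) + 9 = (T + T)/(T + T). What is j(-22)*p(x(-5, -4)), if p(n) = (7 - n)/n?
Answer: 92/15 ≈ 6.1333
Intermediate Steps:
j(T) = -8 (j(T) = -9 + (T + T)/(T + T) = -9 + (2*T)/((2*T)) = -9 + (2*T)*(1/(2*T)) = -9 + 1 = -8)
x(J, d) = -20 - 10*J (x(J, d) = 5*(-2*J - 4) = 5*(-4 - 2*J) = -20 - 10*J)
p(n) = (7 - n)/n
j(-22)*p(x(-5, -4)) = -8*(7 - (-20 - 10*(-5)))/(-20 - 10*(-5)) = -8*(7 - (-20 + 50))/(-20 + 50) = -8*(7 - 1*30)/30 = -4*(7 - 30)/15 = -4*(-23)/15 = -8*(-23/30) = 92/15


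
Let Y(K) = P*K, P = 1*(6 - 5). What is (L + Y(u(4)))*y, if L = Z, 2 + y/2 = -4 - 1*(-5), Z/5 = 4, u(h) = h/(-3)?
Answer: -112/3 ≈ -37.333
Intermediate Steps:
P = 1 (P = 1*1 = 1)
u(h) = -h/3 (u(h) = h*(-1/3) = -h/3)
Z = 20 (Z = 5*4 = 20)
y = -2 (y = -4 + 2*(-4 - 1*(-5)) = -4 + 2*(-4 + 5) = -4 + 2*1 = -4 + 2 = -2)
Y(K) = K (Y(K) = 1*K = K)
L = 20
(L + Y(u(4)))*y = (20 - 1/3*4)*(-2) = (20 - 4/3)*(-2) = (56/3)*(-2) = -112/3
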